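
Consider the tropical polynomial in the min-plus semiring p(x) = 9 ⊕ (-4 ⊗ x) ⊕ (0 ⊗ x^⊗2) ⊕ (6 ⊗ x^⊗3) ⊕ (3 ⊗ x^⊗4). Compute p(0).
p(0) = -4

A tropical monomial a ⊗ x^⊗i evaluates to a + i · x. Evaluating each term at x = 0:
  Term 0 contributes 9 + 0 · 0 = 9
  Term 1 contributes -4 + 1 · 0 = -4
  Term 2 contributes 0 + 2 · 0 = 0
  Term 3 contributes 6 + 3 · 0 = 6
  Term 4 contributes 3 + 4 · 0 = 3
p(0) = ⊕ of these = min[9, -4, 0, 6, 3] = -4.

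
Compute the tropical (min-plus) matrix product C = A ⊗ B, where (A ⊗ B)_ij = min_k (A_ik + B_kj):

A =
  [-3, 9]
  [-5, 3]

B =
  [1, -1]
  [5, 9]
A ⊗ B =
  [-2, -4]
  [-4, -6]

Apply the min-plus product entry-by-entry:
  C[0][0] = min over k of (A[0][0] + B[0][0] = -3 + 1 = -2, A[0][1] + B[1][0] = 9 + 5 = 14) = -2 (attained at k = 0)
  C[0][1] = min over k of (A[0][0] + B[0][1] = -3 + -1 = -4, A[0][1] + B[1][1] = 9 + 9 = 18) = -4 (attained at k = 0)
  C[1][0] = min over k of (A[1][0] + B[0][0] = -5 + 1 = -4, A[1][1] + B[1][0] = 3 + 5 = 8) = -4 (attained at k = 0)
  C[1][1] = min over k of (A[1][0] + B[0][1] = -5 + -1 = -6, A[1][1] + B[1][1] = 3 + 9 = 12) = -6 (attained at k = 0)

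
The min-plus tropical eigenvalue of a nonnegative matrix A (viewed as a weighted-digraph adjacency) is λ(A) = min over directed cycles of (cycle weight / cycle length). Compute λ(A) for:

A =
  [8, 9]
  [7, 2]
λ(A) = 2

Enumerate directed cycles and compute their means (weight / length). Sample:
  cycle 0 → 0: weight = 8, length = 1, mean = 8/1 ≈ 8.000
  cycle 1 → 1: weight = 2, length = 1, mean = 2/1 ≈ 2.000
  cycle 0 → 1 → 0: weight = 16, length = 2, mean = 16/2 ≈ 8.000
  cycle 1 → 0 → 1: weight = 16, length = 2, mean = 16/2 ≈ 8.000
Minimum mean = 2.000, attained e.g. along the cycle 1 → 1 with weight 2 and length 1. So λ(A) = 2/1 = 2.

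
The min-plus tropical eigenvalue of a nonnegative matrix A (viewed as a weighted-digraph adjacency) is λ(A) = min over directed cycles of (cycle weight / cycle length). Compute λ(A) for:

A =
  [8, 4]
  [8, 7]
λ(A) = 6

Enumerate directed cycles and compute their means (weight / length). Sample:
  cycle 0 → 0: weight = 8, length = 1, mean = 8/1 ≈ 8.000
  cycle 1 → 1: weight = 7, length = 1, mean = 7/1 ≈ 7.000
  cycle 0 → 1 → 0: weight = 12, length = 2, mean = 12/2 ≈ 6.000
  cycle 1 → 0 → 1: weight = 12, length = 2, mean = 12/2 ≈ 6.000
Minimum mean = 6.000, attained e.g. along the cycle 0 → 1 → 0 with weight 12 and length 2. So λ(A) = 12/2 = 6.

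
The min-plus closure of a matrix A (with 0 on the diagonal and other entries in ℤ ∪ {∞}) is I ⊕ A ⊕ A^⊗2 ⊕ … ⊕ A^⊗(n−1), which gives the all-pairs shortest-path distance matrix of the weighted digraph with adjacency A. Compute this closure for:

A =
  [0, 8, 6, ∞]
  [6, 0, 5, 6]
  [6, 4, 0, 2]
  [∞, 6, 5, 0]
Closure =
  [0, 8, 6, 8]
  [6, 0, 5, 6]
  [6, 4, 0, 2]
  [11, 6, 5, 0]

This is the Floyd-Warshall all-pairs shortest-path computation. For each intermediate vertex k = 0, 1, …, 3, update dist[i][j] ← min(dist[i][j], dist[i][k] + dist[k][j]). The final matrix gives, for each (i, j), the minimum total weight of any directed path from i to j (possibly empty when i = j).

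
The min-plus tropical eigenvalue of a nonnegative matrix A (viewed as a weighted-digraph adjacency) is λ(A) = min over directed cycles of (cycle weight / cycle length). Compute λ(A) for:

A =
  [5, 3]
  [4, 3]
λ(A) = 3

Enumerate directed cycles and compute their means (weight / length). Sample:
  cycle 0 → 0: weight = 5, length = 1, mean = 5/1 ≈ 5.000
  cycle 1 → 1: weight = 3, length = 1, mean = 3/1 ≈ 3.000
  cycle 0 → 1 → 0: weight = 7, length = 2, mean = 7/2 ≈ 3.500
  cycle 1 → 0 → 1: weight = 7, length = 2, mean = 7/2 ≈ 3.500
Minimum mean = 3.000, attained e.g. along the cycle 1 → 1 with weight 3 and length 1. So λ(A) = 3/1 = 3.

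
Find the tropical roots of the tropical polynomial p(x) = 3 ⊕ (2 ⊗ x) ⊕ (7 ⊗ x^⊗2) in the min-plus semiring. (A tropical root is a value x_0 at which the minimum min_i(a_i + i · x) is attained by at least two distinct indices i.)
Roots: {-5, 1}

Each tropical root is a break point of the lower envelope of the lines y = a_i + i · x (there are 3 lines, with slopes 0, 1, ..., 2). Only the lines that attain the minimum somewhere contribute to roots; other lines are dominated. Here the surviving (envelope) indices are i = 2, i = 1, i = 0.
Intersections between consecutive envelope lines give the roots: for adjacent envelope indices i < j the intersection is x = (a_i − a_j) / (j − i). Reading off the sorted break points: {-5, 1}.
Verification: at each break x_0, at least two indices attain the minimum of min_i(a_i + i · x_0).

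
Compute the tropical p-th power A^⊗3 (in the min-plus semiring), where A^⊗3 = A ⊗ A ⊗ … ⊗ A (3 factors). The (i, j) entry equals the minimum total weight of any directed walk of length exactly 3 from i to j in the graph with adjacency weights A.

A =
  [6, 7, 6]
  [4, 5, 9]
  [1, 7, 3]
A^⊗3 =
  [10, 14, 12]
  [11, 15, 13]
  [7, 11, 9]

Each entry (A^⊗3)_ij equals the minimum over all length-3 walks i = v_0 → v_1 → … → v_3 = j of Σ_t A[v_t][v_{t+1}]. For example, for (i, j) = (0, 2) we minimise over 9 possible intermediate vertex sequences; the minimum is 12, attained along the walk 0 → 2 → 2 → 2.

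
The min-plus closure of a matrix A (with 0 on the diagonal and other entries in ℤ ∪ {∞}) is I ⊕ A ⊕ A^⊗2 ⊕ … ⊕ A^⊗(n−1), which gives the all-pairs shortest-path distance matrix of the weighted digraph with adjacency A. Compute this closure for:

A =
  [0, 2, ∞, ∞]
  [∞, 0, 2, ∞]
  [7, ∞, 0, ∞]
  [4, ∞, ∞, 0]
Closure =
  [0, 2, 4, ∞]
  [9, 0, 2, ∞]
  [7, 9, 0, ∞]
  [4, 6, 8, 0]

This is the Floyd-Warshall all-pairs shortest-path computation. For each intermediate vertex k = 0, 1, …, 3, update dist[i][j] ← min(dist[i][j], dist[i][k] + dist[k][j]). The final matrix gives, for each (i, j), the minimum total weight of any directed path from i to j (possibly empty when i = j).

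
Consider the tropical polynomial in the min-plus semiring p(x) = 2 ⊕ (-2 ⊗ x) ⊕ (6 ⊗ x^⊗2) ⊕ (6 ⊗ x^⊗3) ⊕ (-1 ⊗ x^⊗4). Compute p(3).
p(3) = 1

A tropical monomial a ⊗ x^⊗i evaluates to a + i · x. Evaluating each term at x = 3:
  Term 0 contributes 2 + 0 · 3 = 2
  Term 1 contributes -2 + 1 · 3 = 1
  Term 2 contributes 6 + 2 · 3 = 12
  Term 3 contributes 6 + 3 · 3 = 15
  Term 4 contributes -1 + 4 · 3 = 11
p(3) = ⊕ of these = min[2, 1, 12, 15, 11] = 1.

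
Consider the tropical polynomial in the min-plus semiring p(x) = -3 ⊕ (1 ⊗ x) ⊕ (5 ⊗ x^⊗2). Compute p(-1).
p(-1) = -3

A tropical monomial a ⊗ x^⊗i evaluates to a + i · x. Evaluating each term at x = -1:
  Term 0 contributes -3 + 0 · -1 = -3
  Term 1 contributes 1 + 1 · -1 = 0
  Term 2 contributes 5 + 2 · -1 = 3
p(-1) = ⊕ of these = min[-3, 0, 3] = -3.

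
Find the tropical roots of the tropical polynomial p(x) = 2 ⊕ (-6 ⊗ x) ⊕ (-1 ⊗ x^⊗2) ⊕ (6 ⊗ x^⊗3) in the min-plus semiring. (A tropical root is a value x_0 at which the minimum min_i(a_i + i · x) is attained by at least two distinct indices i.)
Roots: {-7, -5, 8}

Each tropical root is a break point of the lower envelope of the lines y = a_i + i · x (there are 4 lines, with slopes 0, 1, ..., 3). Only the lines that attain the minimum somewhere contribute to roots; other lines are dominated. Here the surviving (envelope) indices are i = 3, i = 2, i = 1, i = 0.
Intersections between consecutive envelope lines give the roots: for adjacent envelope indices i < j the intersection is x = (a_i − a_j) / (j − i). Reading off the sorted break points: {-7, -5, 8}.
Verification: at each break x_0, at least two indices attain the minimum of min_i(a_i + i · x_0).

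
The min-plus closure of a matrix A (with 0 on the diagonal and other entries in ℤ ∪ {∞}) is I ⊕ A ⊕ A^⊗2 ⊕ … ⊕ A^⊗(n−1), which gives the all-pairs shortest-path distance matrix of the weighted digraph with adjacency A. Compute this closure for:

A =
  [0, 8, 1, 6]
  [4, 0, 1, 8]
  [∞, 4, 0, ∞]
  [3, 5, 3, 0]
Closure =
  [0, 5, 1, 6]
  [4, 0, 1, 8]
  [8, 4, 0, 12]
  [3, 5, 3, 0]

This is the Floyd-Warshall all-pairs shortest-path computation. For each intermediate vertex k = 0, 1, …, 3, update dist[i][j] ← min(dist[i][j], dist[i][k] + dist[k][j]). The final matrix gives, for each (i, j), the minimum total weight of any directed path from i to j (possibly empty when i = j).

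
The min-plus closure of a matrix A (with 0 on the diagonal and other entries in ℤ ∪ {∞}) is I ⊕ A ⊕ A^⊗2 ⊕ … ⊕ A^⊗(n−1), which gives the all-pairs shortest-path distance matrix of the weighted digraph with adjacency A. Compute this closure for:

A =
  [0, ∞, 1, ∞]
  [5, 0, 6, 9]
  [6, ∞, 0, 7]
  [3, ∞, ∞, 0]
Closure =
  [0, ∞, 1, 8]
  [5, 0, 6, 9]
  [6, ∞, 0, 7]
  [3, ∞, 4, 0]

This is the Floyd-Warshall all-pairs shortest-path computation. For each intermediate vertex k = 0, 1, …, 3, update dist[i][j] ← min(dist[i][j], dist[i][k] + dist[k][j]). The final matrix gives, for each (i, j), the minimum total weight of any directed path from i to j (possibly empty when i = j).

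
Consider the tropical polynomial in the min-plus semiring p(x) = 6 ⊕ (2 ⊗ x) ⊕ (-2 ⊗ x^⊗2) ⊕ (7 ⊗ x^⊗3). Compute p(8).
p(8) = 6

A tropical monomial a ⊗ x^⊗i evaluates to a + i · x. Evaluating each term at x = 8:
  Term 0 contributes 6 + 0 · 8 = 6
  Term 1 contributes 2 + 1 · 8 = 10
  Term 2 contributes -2 + 2 · 8 = 14
  Term 3 contributes 7 + 3 · 8 = 31
p(8) = ⊕ of these = min[6, 10, 14, 31] = 6.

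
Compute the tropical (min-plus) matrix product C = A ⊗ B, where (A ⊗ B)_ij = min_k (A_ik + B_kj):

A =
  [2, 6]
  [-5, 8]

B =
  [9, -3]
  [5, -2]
A ⊗ B =
  [11, -1]
  [4, -8]

Apply the min-plus product entry-by-entry:
  C[0][0] = min over k of (A[0][0] + B[0][0] = 2 + 9 = 11, A[0][1] + B[1][0] = 6 + 5 = 11) = 11 (attained at k = 0)
  C[0][1] = min over k of (A[0][0] + B[0][1] = 2 + -3 = -1, A[0][1] + B[1][1] = 6 + -2 = 4) = -1 (attained at k = 0)
  C[1][0] = min over k of (A[1][0] + B[0][0] = -5 + 9 = 4, A[1][1] + B[1][0] = 8 + 5 = 13) = 4 (attained at k = 0)
  C[1][1] = min over k of (A[1][0] + B[0][1] = -5 + -3 = -8, A[1][1] + B[1][1] = 8 + -2 = 6) = -8 (attained at k = 0)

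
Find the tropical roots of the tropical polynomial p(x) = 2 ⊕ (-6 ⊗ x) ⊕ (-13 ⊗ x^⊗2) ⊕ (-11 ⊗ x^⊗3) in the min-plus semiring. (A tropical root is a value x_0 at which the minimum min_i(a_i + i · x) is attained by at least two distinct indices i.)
Roots: {-2, 7, 8}

Each tropical root is a break point of the lower envelope of the lines y = a_i + i · x (there are 4 lines, with slopes 0, 1, ..., 3). Only the lines that attain the minimum somewhere contribute to roots; other lines are dominated. Here the surviving (envelope) indices are i = 3, i = 2, i = 1, i = 0.
Intersections between consecutive envelope lines give the roots: for adjacent envelope indices i < j the intersection is x = (a_i − a_j) / (j − i). Reading off the sorted break points: {-2, 7, 8}.
Verification: at each break x_0, at least two indices attain the minimum of min_i(a_i + i · x_0).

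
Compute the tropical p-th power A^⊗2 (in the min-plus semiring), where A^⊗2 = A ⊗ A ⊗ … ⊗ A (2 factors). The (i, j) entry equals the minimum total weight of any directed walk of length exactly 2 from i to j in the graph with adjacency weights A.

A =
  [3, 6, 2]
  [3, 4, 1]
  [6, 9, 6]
A^⊗2 =
  [6, 9, 5]
  [6, 8, 5]
  [9, 12, 8]

Each entry (A^⊗2)_ij equals the minimum over all length-2 walks i = v_0 → v_1 → … → v_2 = j of Σ_t A[v_t][v_{t+1}]. For example, for (i, j) = (0, 2) we minimise over 3 possible intermediate vertex sequences; the minimum is 5, attained along the walk 0 → 0 → 2.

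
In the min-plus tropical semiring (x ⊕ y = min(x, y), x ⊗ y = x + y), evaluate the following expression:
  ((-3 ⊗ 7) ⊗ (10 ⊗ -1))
((-3 ⊗ 7) ⊗ (10 ⊗ -1)) = 13

Expand innermost to outermost. Recall ⊕ takes the minimum of its arguments and ⊗ takes their sum. Working out the expression ((-3 ⊗ 7) ⊗ (10 ⊗ -1)) gives 13.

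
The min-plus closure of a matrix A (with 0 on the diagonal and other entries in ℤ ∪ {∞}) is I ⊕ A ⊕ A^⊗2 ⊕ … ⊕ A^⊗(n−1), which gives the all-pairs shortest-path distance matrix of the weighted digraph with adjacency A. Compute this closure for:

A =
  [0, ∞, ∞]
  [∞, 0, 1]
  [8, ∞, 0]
Closure =
  [0, ∞, ∞]
  [9, 0, 1]
  [8, ∞, 0]

This is the Floyd-Warshall all-pairs shortest-path computation. For each intermediate vertex k = 0, 1, …, 2, update dist[i][j] ← min(dist[i][j], dist[i][k] + dist[k][j]). The final matrix gives, for each (i, j), the minimum total weight of any directed path from i to j (possibly empty when i = j).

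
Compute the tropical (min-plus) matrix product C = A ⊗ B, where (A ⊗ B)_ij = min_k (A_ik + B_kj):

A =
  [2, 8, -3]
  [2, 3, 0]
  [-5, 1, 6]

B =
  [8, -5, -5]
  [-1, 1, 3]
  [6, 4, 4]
A ⊗ B =
  [3, -3, -3]
  [2, -3, -3]
  [0, -10, -10]

Apply the min-plus product entry-by-entry:
  C[0][0] = min over k of (A[0][0] + B[0][0] = 2 + 8 = 10, A[0][1] + B[1][0] = 8 + -1 = 7, A[0][2] + B[2][0] = -3 + 6 = 3) = 3 (attained at k = 2)
  C[0][1] = min over k of (A[0][0] + B[0][1] = 2 + -5 = -3, A[0][1] + B[1][1] = 8 + 1 = 9, A[0][2] + B[2][1] = -3 + 4 = 1) = -3 (attained at k = 0)
  C[0][2] = min over k of (A[0][0] + B[0][2] = 2 + -5 = -3, A[0][1] + B[1][2] = 8 + 3 = 11, A[0][2] + B[2][2] = -3 + 4 = 1) = -3 (attained at k = 0)
  C[1][0] = min over k of (A[1][0] + B[0][0] = 2 + 8 = 10, A[1][1] + B[1][0] = 3 + -1 = 2, A[1][2] + B[2][0] = 0 + 6 = 6) = 2 (attained at k = 1)
  C[1][1] = min over k of (A[1][0] + B[0][1] = 2 + -5 = -3, A[1][1] + B[1][1] = 3 + 1 = 4, A[1][2] + B[2][1] = 0 + 4 = 4) = -3 (attained at k = 0)
  C[1][2] = min over k of (A[1][0] + B[0][2] = 2 + -5 = -3, A[1][1] + B[1][2] = 3 + 3 = 6, A[1][2] + B[2][2] = 0 + 4 = 4) = -3 (attained at k = 0)
  C[2][0] = min over k of (A[2][0] + B[0][0] = -5 + 8 = 3, A[2][1] + B[1][0] = 1 + -1 = 0, A[2][2] + B[2][0] = 6 + 6 = 12) = 0 (attained at k = 1)
  C[2][1] = min over k of (A[2][0] + B[0][1] = -5 + -5 = -10, A[2][1] + B[1][1] = 1 + 1 = 2, A[2][2] + B[2][1] = 6 + 4 = 10) = -10 (attained at k = 0)
  C[2][2] = min over k of (A[2][0] + B[0][2] = -5 + -5 = -10, A[2][1] + B[1][2] = 1 + 3 = 4, A[2][2] + B[2][2] = 6 + 4 = 10) = -10 (attained at k = 0)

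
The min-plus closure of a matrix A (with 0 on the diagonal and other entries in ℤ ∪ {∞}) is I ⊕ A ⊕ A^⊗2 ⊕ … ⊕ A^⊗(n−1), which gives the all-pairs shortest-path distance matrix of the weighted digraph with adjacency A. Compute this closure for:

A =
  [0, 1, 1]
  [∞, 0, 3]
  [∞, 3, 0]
Closure =
  [0, 1, 1]
  [∞, 0, 3]
  [∞, 3, 0]

This is the Floyd-Warshall all-pairs shortest-path computation. For each intermediate vertex k = 0, 1, …, 2, update dist[i][j] ← min(dist[i][j], dist[i][k] + dist[k][j]). The final matrix gives, for each (i, j), the minimum total weight of any directed path from i to j (possibly empty when i = j).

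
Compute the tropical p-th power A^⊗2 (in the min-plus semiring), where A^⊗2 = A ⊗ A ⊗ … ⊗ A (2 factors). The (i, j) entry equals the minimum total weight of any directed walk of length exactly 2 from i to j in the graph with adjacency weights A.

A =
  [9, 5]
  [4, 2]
A^⊗2 =
  [9, 7]
  [6, 4]

Each entry (A^⊗2)_ij equals the minimum over all length-2 walks i = v_0 → v_1 → … → v_2 = j of Σ_t A[v_t][v_{t+1}]. For example, for (i, j) = (0, 1) we minimise over 2 possible intermediate vertex sequences; the minimum is 7, attained along the walk 0 → 1 → 1.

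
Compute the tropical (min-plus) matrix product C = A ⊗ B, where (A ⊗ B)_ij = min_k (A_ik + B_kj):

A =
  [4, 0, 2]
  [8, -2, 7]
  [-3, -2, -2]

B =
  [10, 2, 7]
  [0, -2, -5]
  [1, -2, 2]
A ⊗ B =
  [0, -2, -5]
  [-2, -4, -7]
  [-2, -4, -7]

Apply the min-plus product entry-by-entry:
  C[0][0] = min over k of (A[0][0] + B[0][0] = 4 + 10 = 14, A[0][1] + B[1][0] = 0 + 0 = 0, A[0][2] + B[2][0] = 2 + 1 = 3) = 0 (attained at k = 1)
  C[0][1] = min over k of (A[0][0] + B[0][1] = 4 + 2 = 6, A[0][1] + B[1][1] = 0 + -2 = -2, A[0][2] + B[2][1] = 2 + -2 = 0) = -2 (attained at k = 1)
  C[0][2] = min over k of (A[0][0] + B[0][2] = 4 + 7 = 11, A[0][1] + B[1][2] = 0 + -5 = -5, A[0][2] + B[2][2] = 2 + 2 = 4) = -5 (attained at k = 1)
  C[1][0] = min over k of (A[1][0] + B[0][0] = 8 + 10 = 18, A[1][1] + B[1][0] = -2 + 0 = -2, A[1][2] + B[2][0] = 7 + 1 = 8) = -2 (attained at k = 1)
  C[1][1] = min over k of (A[1][0] + B[0][1] = 8 + 2 = 10, A[1][1] + B[1][1] = -2 + -2 = -4, A[1][2] + B[2][1] = 7 + -2 = 5) = -4 (attained at k = 1)
  C[1][2] = min over k of (A[1][0] + B[0][2] = 8 + 7 = 15, A[1][1] + B[1][2] = -2 + -5 = -7, A[1][2] + B[2][2] = 7 + 2 = 9) = -7 (attained at k = 1)
  C[2][0] = min over k of (A[2][0] + B[0][0] = -3 + 10 = 7, A[2][1] + B[1][0] = -2 + 0 = -2, A[2][2] + B[2][0] = -2 + 1 = -1) = -2 (attained at k = 1)
  C[2][1] = min over k of (A[2][0] + B[0][1] = -3 + 2 = -1, A[2][1] + B[1][1] = -2 + -2 = -4, A[2][2] + B[2][1] = -2 + -2 = -4) = -4 (attained at k = 1)
  C[2][2] = min over k of (A[2][0] + B[0][2] = -3 + 7 = 4, A[2][1] + B[1][2] = -2 + -5 = -7, A[2][2] + B[2][2] = -2 + 2 = 0) = -7 (attained at k = 1)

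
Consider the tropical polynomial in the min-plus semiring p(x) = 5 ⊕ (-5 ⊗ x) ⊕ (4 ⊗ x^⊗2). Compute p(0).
p(0) = -5

A tropical monomial a ⊗ x^⊗i evaluates to a + i · x. Evaluating each term at x = 0:
  Term 0 contributes 5 + 0 · 0 = 5
  Term 1 contributes -5 + 1 · 0 = -5
  Term 2 contributes 4 + 2 · 0 = 4
p(0) = ⊕ of these = min[5, -5, 4] = -5.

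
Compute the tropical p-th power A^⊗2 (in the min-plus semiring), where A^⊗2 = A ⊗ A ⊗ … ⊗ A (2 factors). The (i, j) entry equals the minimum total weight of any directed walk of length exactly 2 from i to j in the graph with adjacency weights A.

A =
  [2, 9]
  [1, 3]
A^⊗2 =
  [4, 11]
  [3, 6]

Each entry (A^⊗2)_ij equals the minimum over all length-2 walks i = v_0 → v_1 → … → v_2 = j of Σ_t A[v_t][v_{t+1}]. For example, for (i, j) = (0, 1) we minimise over 2 possible intermediate vertex sequences; the minimum is 11, attained along the walk 0 → 0 → 1.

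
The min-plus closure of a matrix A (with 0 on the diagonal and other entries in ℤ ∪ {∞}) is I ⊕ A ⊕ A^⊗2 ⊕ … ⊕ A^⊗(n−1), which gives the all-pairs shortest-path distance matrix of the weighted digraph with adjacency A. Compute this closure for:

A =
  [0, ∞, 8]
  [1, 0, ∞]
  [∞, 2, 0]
Closure =
  [0, 10, 8]
  [1, 0, 9]
  [3, 2, 0]

This is the Floyd-Warshall all-pairs shortest-path computation. For each intermediate vertex k = 0, 1, …, 2, update dist[i][j] ← min(dist[i][j], dist[i][k] + dist[k][j]). The final matrix gives, for each (i, j), the minimum total weight of any directed path from i to j (possibly empty when i = j).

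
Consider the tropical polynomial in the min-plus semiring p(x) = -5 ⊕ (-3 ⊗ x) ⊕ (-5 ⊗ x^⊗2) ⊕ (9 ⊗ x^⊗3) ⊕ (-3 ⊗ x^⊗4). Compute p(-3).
p(-3) = -15

A tropical monomial a ⊗ x^⊗i evaluates to a + i · x. Evaluating each term at x = -3:
  Term 0 contributes -5 + 0 · -3 = -5
  Term 1 contributes -3 + 1 · -3 = -6
  Term 2 contributes -5 + 2 · -3 = -11
  Term 3 contributes 9 + 3 · -3 = 0
  Term 4 contributes -3 + 4 · -3 = -15
p(-3) = ⊕ of these = min[-5, -6, -11, 0, -15] = -15.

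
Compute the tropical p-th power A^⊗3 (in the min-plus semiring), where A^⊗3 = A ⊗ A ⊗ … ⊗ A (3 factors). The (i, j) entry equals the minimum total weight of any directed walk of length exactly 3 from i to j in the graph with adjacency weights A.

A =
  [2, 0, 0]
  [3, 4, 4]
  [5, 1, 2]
A^⊗3 =
  [4, 3, 3]
  [6, 4, 5]
  [6, 4, 4]

Each entry (A^⊗3)_ij equals the minimum over all length-3 walks i = v_0 → v_1 → … → v_3 = j of Σ_t A[v_t][v_{t+1}]. For example, for (i, j) = (0, 2) we minimise over 9 possible intermediate vertex sequences; the minimum is 3, attained along the walk 0 → 1 → 0 → 2.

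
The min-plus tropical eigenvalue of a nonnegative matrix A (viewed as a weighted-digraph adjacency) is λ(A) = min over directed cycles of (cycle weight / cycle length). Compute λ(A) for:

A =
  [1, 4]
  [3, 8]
λ(A) = 1

Enumerate directed cycles and compute their means (weight / length). Sample:
  cycle 0 → 0: weight = 1, length = 1, mean = 1/1 ≈ 1.000
  cycle 1 → 1: weight = 8, length = 1, mean = 8/1 ≈ 8.000
  cycle 0 → 1 → 0: weight = 7, length = 2, mean = 7/2 ≈ 3.500
  cycle 1 → 0 → 1: weight = 7, length = 2, mean = 7/2 ≈ 3.500
Minimum mean = 1.000, attained e.g. along the cycle 0 → 0 with weight 1 and length 1. So λ(A) = 1/1 = 1.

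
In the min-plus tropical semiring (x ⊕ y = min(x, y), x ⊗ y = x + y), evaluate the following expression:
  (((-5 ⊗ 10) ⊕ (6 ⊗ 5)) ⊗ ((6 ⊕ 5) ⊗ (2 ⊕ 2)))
(((-5 ⊗ 10) ⊕ (6 ⊗ 5)) ⊗ ((6 ⊕ 5) ⊗ (2 ⊕ 2))) = 12

Expand innermost to outermost. Recall ⊕ takes the minimum of its arguments and ⊗ takes their sum. Working out the expression (((-5 ⊗ 10) ⊕ (6 ⊗ 5)) ⊗ ((6 ⊕ 5) ⊗ (2 ⊕ 2))) gives 12.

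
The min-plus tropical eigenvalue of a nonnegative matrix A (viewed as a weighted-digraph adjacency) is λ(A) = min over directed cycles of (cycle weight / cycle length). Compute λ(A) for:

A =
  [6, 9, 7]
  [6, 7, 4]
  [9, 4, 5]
λ(A) = 4

Enumerate directed cycles and compute their means (weight / length). Sample:
  cycle 0 → 0: weight = 6, length = 1, mean = 6/1 ≈ 6.000
  cycle 1 → 1: weight = 7, length = 1, mean = 7/1 ≈ 7.000
  cycle 2 → 2: weight = 5, length = 1, mean = 5/1 ≈ 5.000
  cycle 0 → 1 → 0: weight = 15, length = 2, mean = 15/2 ≈ 7.500
  cycle 0 → 2 → 0: weight = 16, length = 2, mean = 16/2 ≈ 8.000
  cycle 1 → 0 → 1: weight = 15, length = 2, mean = 15/2 ≈ 7.500
Minimum mean = 4.000, attained e.g. along the cycle 1 → 2 → 1 with weight 8 and length 2. So λ(A) = 8/2 = 4.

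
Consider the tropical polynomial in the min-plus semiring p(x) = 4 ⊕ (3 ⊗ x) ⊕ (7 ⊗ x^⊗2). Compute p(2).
p(2) = 4

A tropical monomial a ⊗ x^⊗i evaluates to a + i · x. Evaluating each term at x = 2:
  Term 0 contributes 4 + 0 · 2 = 4
  Term 1 contributes 3 + 1 · 2 = 5
  Term 2 contributes 7 + 2 · 2 = 11
p(2) = ⊕ of these = min[4, 5, 11] = 4.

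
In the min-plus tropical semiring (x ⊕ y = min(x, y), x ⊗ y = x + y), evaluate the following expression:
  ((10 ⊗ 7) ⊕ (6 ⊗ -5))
((10 ⊗ 7) ⊕ (6 ⊗ -5)) = 1

Expand innermost to outermost. Recall ⊕ takes the minimum of its arguments and ⊗ takes their sum. Working out the expression ((10 ⊗ 7) ⊕ (6 ⊗ -5)) gives 1.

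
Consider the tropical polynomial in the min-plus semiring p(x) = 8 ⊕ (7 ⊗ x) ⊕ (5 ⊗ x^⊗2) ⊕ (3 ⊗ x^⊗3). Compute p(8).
p(8) = 8

A tropical monomial a ⊗ x^⊗i evaluates to a + i · x. Evaluating each term at x = 8:
  Term 0 contributes 8 + 0 · 8 = 8
  Term 1 contributes 7 + 1 · 8 = 15
  Term 2 contributes 5 + 2 · 8 = 21
  Term 3 contributes 3 + 3 · 8 = 27
p(8) = ⊕ of these = min[8, 15, 21, 27] = 8.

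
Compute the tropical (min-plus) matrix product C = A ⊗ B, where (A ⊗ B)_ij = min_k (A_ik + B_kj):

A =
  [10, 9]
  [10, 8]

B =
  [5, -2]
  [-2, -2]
A ⊗ B =
  [7, 7]
  [6, 6]

Apply the min-plus product entry-by-entry:
  C[0][0] = min over k of (A[0][0] + B[0][0] = 10 + 5 = 15, A[0][1] + B[1][0] = 9 + -2 = 7) = 7 (attained at k = 1)
  C[0][1] = min over k of (A[0][0] + B[0][1] = 10 + -2 = 8, A[0][1] + B[1][1] = 9 + -2 = 7) = 7 (attained at k = 1)
  C[1][0] = min over k of (A[1][0] + B[0][0] = 10 + 5 = 15, A[1][1] + B[1][0] = 8 + -2 = 6) = 6 (attained at k = 1)
  C[1][1] = min over k of (A[1][0] + B[0][1] = 10 + -2 = 8, A[1][1] + B[1][1] = 8 + -2 = 6) = 6 (attained at k = 1)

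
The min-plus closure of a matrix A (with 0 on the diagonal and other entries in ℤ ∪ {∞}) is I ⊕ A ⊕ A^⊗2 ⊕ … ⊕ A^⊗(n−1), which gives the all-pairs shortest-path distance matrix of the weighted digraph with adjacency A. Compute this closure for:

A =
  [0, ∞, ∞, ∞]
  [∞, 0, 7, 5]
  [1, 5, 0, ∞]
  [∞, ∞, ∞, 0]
Closure =
  [0, ∞, ∞, ∞]
  [8, 0, 7, 5]
  [1, 5, 0, 10]
  [∞, ∞, ∞, 0]

This is the Floyd-Warshall all-pairs shortest-path computation. For each intermediate vertex k = 0, 1, …, 3, update dist[i][j] ← min(dist[i][j], dist[i][k] + dist[k][j]). The final matrix gives, for each (i, j), the minimum total weight of any directed path from i to j (possibly empty when i = j).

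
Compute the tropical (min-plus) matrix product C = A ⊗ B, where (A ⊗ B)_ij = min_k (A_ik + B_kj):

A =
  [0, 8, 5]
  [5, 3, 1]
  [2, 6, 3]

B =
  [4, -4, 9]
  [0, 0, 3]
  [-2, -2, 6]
A ⊗ B =
  [3, -4, 9]
  [-1, -1, 6]
  [1, -2, 9]

Apply the min-plus product entry-by-entry:
  C[0][0] = min over k of (A[0][0] + B[0][0] = 0 + 4 = 4, A[0][1] + B[1][0] = 8 + 0 = 8, A[0][2] + B[2][0] = 5 + -2 = 3) = 3 (attained at k = 2)
  C[0][1] = min over k of (A[0][0] + B[0][1] = 0 + -4 = -4, A[0][1] + B[1][1] = 8 + 0 = 8, A[0][2] + B[2][1] = 5 + -2 = 3) = -4 (attained at k = 0)
  C[0][2] = min over k of (A[0][0] + B[0][2] = 0 + 9 = 9, A[0][1] + B[1][2] = 8 + 3 = 11, A[0][2] + B[2][2] = 5 + 6 = 11) = 9 (attained at k = 0)
  C[1][0] = min over k of (A[1][0] + B[0][0] = 5 + 4 = 9, A[1][1] + B[1][0] = 3 + 0 = 3, A[1][2] + B[2][0] = 1 + -2 = -1) = -1 (attained at k = 2)
  C[1][1] = min over k of (A[1][0] + B[0][1] = 5 + -4 = 1, A[1][1] + B[1][1] = 3 + 0 = 3, A[1][2] + B[2][1] = 1 + -2 = -1) = -1 (attained at k = 2)
  C[1][2] = min over k of (A[1][0] + B[0][2] = 5 + 9 = 14, A[1][1] + B[1][2] = 3 + 3 = 6, A[1][2] + B[2][2] = 1 + 6 = 7) = 6 (attained at k = 1)
  C[2][0] = min over k of (A[2][0] + B[0][0] = 2 + 4 = 6, A[2][1] + B[1][0] = 6 + 0 = 6, A[2][2] + B[2][0] = 3 + -2 = 1) = 1 (attained at k = 2)
  C[2][1] = min over k of (A[2][0] + B[0][1] = 2 + -4 = -2, A[2][1] + B[1][1] = 6 + 0 = 6, A[2][2] + B[2][1] = 3 + -2 = 1) = -2 (attained at k = 0)
  C[2][2] = min over k of (A[2][0] + B[0][2] = 2 + 9 = 11, A[2][1] + B[1][2] = 6 + 3 = 9, A[2][2] + B[2][2] = 3 + 6 = 9) = 9 (attained at k = 1)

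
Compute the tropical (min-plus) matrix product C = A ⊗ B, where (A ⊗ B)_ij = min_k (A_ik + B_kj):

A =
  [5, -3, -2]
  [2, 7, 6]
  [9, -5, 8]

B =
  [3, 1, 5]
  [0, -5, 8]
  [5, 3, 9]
A ⊗ B =
  [-3, -8, 5]
  [5, 2, 7]
  [-5, -10, 3]

Apply the min-plus product entry-by-entry:
  C[0][0] = min over k of (A[0][0] + B[0][0] = 5 + 3 = 8, A[0][1] + B[1][0] = -3 + 0 = -3, A[0][2] + B[2][0] = -2 + 5 = 3) = -3 (attained at k = 1)
  C[0][1] = min over k of (A[0][0] + B[0][1] = 5 + 1 = 6, A[0][1] + B[1][1] = -3 + -5 = -8, A[0][2] + B[2][1] = -2 + 3 = 1) = -8 (attained at k = 1)
  C[0][2] = min over k of (A[0][0] + B[0][2] = 5 + 5 = 10, A[0][1] + B[1][2] = -3 + 8 = 5, A[0][2] + B[2][2] = -2 + 9 = 7) = 5 (attained at k = 1)
  C[1][0] = min over k of (A[1][0] + B[0][0] = 2 + 3 = 5, A[1][1] + B[1][0] = 7 + 0 = 7, A[1][2] + B[2][0] = 6 + 5 = 11) = 5 (attained at k = 0)
  C[1][1] = min over k of (A[1][0] + B[0][1] = 2 + 1 = 3, A[1][1] + B[1][1] = 7 + -5 = 2, A[1][2] + B[2][1] = 6 + 3 = 9) = 2 (attained at k = 1)
  C[1][2] = min over k of (A[1][0] + B[0][2] = 2 + 5 = 7, A[1][1] + B[1][2] = 7 + 8 = 15, A[1][2] + B[2][2] = 6 + 9 = 15) = 7 (attained at k = 0)
  C[2][0] = min over k of (A[2][0] + B[0][0] = 9 + 3 = 12, A[2][1] + B[1][0] = -5 + 0 = -5, A[2][2] + B[2][0] = 8 + 5 = 13) = -5 (attained at k = 1)
  C[2][1] = min over k of (A[2][0] + B[0][1] = 9 + 1 = 10, A[2][1] + B[1][1] = -5 + -5 = -10, A[2][2] + B[2][1] = 8 + 3 = 11) = -10 (attained at k = 1)
  C[2][2] = min over k of (A[2][0] + B[0][2] = 9 + 5 = 14, A[2][1] + B[1][2] = -5 + 8 = 3, A[2][2] + B[2][2] = 8 + 9 = 17) = 3 (attained at k = 1)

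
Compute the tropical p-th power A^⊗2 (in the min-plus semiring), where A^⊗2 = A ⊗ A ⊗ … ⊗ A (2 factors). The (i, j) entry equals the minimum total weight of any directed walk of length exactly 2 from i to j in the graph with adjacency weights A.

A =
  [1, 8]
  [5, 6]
A^⊗2 =
  [2, 9]
  [6, 12]

Each entry (A^⊗2)_ij equals the minimum over all length-2 walks i = v_0 → v_1 → … → v_2 = j of Σ_t A[v_t][v_{t+1}]. For example, for (i, j) = (0, 1) we minimise over 2 possible intermediate vertex sequences; the minimum is 9, attained along the walk 0 → 0 → 1.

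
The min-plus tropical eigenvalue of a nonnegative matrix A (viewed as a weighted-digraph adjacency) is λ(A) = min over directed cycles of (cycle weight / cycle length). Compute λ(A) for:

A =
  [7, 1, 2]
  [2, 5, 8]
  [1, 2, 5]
λ(A) = 3/2

Enumerate directed cycles and compute their means (weight / length). Sample:
  cycle 0 → 0: weight = 7, length = 1, mean = 7/1 ≈ 7.000
  cycle 1 → 1: weight = 5, length = 1, mean = 5/1 ≈ 5.000
  cycle 2 → 2: weight = 5, length = 1, mean = 5/1 ≈ 5.000
  cycle 0 → 1 → 0: weight = 3, length = 2, mean = 3/2 ≈ 1.500
  cycle 0 → 2 → 0: weight = 3, length = 2, mean = 3/2 ≈ 1.500
  cycle 1 → 0 → 1: weight = 3, length = 2, mean = 3/2 ≈ 1.500
Minimum mean = 1.500, attained e.g. along the cycle 0 → 1 → 0 with weight 3 and length 2. So λ(A) = 3/2 = 3/2.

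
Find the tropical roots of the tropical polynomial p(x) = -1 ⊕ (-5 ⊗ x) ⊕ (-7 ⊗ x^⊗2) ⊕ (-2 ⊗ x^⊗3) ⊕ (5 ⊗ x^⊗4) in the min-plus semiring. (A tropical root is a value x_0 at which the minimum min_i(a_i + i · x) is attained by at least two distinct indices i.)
Roots: {-7, -5, 2, 4}

Each tropical root is a break point of the lower envelope of the lines y = a_i + i · x (there are 5 lines, with slopes 0, 1, ..., 4). Only the lines that attain the minimum somewhere contribute to roots; other lines are dominated. Here the surviving (envelope) indices are i = 4, i = 3, i = 2, i = 1, i = 0.
Intersections between consecutive envelope lines give the roots: for adjacent envelope indices i < j the intersection is x = (a_i − a_j) / (j − i). Reading off the sorted break points: {-7, -5, 2, 4}.
Verification: at each break x_0, at least two indices attain the minimum of min_i(a_i + i · x_0).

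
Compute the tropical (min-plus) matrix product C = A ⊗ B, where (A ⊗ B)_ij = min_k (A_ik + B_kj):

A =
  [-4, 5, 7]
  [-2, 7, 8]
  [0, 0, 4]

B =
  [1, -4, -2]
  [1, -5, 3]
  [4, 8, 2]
A ⊗ B =
  [-3, -8, -6]
  [-1, -6, -4]
  [1, -5, -2]

Apply the min-plus product entry-by-entry:
  C[0][0] = min over k of (A[0][0] + B[0][0] = -4 + 1 = -3, A[0][1] + B[1][0] = 5 + 1 = 6, A[0][2] + B[2][0] = 7 + 4 = 11) = -3 (attained at k = 0)
  C[0][1] = min over k of (A[0][0] + B[0][1] = -4 + -4 = -8, A[0][1] + B[1][1] = 5 + -5 = 0, A[0][2] + B[2][1] = 7 + 8 = 15) = -8 (attained at k = 0)
  C[0][2] = min over k of (A[0][0] + B[0][2] = -4 + -2 = -6, A[0][1] + B[1][2] = 5 + 3 = 8, A[0][2] + B[2][2] = 7 + 2 = 9) = -6 (attained at k = 0)
  C[1][0] = min over k of (A[1][0] + B[0][0] = -2 + 1 = -1, A[1][1] + B[1][0] = 7 + 1 = 8, A[1][2] + B[2][0] = 8 + 4 = 12) = -1 (attained at k = 0)
  C[1][1] = min over k of (A[1][0] + B[0][1] = -2 + -4 = -6, A[1][1] + B[1][1] = 7 + -5 = 2, A[1][2] + B[2][1] = 8 + 8 = 16) = -6 (attained at k = 0)
  C[1][2] = min over k of (A[1][0] + B[0][2] = -2 + -2 = -4, A[1][1] + B[1][2] = 7 + 3 = 10, A[1][2] + B[2][2] = 8 + 2 = 10) = -4 (attained at k = 0)
  C[2][0] = min over k of (A[2][0] + B[0][0] = 0 + 1 = 1, A[2][1] + B[1][0] = 0 + 1 = 1, A[2][2] + B[2][0] = 4 + 4 = 8) = 1 (attained at k = 0)
  C[2][1] = min over k of (A[2][0] + B[0][1] = 0 + -4 = -4, A[2][1] + B[1][1] = 0 + -5 = -5, A[2][2] + B[2][1] = 4 + 8 = 12) = -5 (attained at k = 1)
  C[2][2] = min over k of (A[2][0] + B[0][2] = 0 + -2 = -2, A[2][1] + B[1][2] = 0 + 3 = 3, A[2][2] + B[2][2] = 4 + 2 = 6) = -2 (attained at k = 0)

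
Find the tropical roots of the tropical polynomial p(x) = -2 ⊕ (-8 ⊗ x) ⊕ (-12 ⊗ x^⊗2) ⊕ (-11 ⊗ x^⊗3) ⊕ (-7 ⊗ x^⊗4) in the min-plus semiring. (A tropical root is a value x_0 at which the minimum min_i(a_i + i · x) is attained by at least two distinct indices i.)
Roots: {-4, -1, 4, 6}

Each tropical root is a break point of the lower envelope of the lines y = a_i + i · x (there are 5 lines, with slopes 0, 1, ..., 4). Only the lines that attain the minimum somewhere contribute to roots; other lines are dominated. Here the surviving (envelope) indices are i = 4, i = 3, i = 2, i = 1, i = 0.
Intersections between consecutive envelope lines give the roots: for adjacent envelope indices i < j the intersection is x = (a_i − a_j) / (j − i). Reading off the sorted break points: {-4, -1, 4, 6}.
Verification: at each break x_0, at least two indices attain the minimum of min_i(a_i + i · x_0).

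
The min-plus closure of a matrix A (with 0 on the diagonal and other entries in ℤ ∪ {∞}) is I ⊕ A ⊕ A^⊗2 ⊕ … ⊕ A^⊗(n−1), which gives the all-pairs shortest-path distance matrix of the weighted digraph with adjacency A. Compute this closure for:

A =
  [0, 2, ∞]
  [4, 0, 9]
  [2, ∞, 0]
Closure =
  [0, 2, 11]
  [4, 0, 9]
  [2, 4, 0]

This is the Floyd-Warshall all-pairs shortest-path computation. For each intermediate vertex k = 0, 1, …, 2, update dist[i][j] ← min(dist[i][j], dist[i][k] + dist[k][j]). The final matrix gives, for each (i, j), the minimum total weight of any directed path from i to j (possibly empty when i = j).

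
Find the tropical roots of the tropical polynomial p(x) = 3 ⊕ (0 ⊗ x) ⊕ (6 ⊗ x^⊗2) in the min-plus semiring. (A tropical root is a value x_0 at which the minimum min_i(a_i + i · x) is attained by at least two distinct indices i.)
Roots: {-6, 3}

Each tropical root is a break point of the lower envelope of the lines y = a_i + i · x (there are 3 lines, with slopes 0, 1, ..., 2). Only the lines that attain the minimum somewhere contribute to roots; other lines are dominated. Here the surviving (envelope) indices are i = 2, i = 1, i = 0.
Intersections between consecutive envelope lines give the roots: for adjacent envelope indices i < j the intersection is x = (a_i − a_j) / (j − i). Reading off the sorted break points: {-6, 3}.
Verification: at each break x_0, at least two indices attain the minimum of min_i(a_i + i · x_0).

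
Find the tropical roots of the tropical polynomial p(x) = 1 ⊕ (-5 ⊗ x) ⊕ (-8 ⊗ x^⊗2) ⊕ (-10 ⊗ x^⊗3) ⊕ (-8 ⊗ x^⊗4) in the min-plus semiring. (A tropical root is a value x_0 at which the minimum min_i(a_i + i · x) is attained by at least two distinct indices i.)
Roots: {-2, 2, 3, 6}

Each tropical root is a break point of the lower envelope of the lines y = a_i + i · x (there are 5 lines, with slopes 0, 1, ..., 4). Only the lines that attain the minimum somewhere contribute to roots; other lines are dominated. Here the surviving (envelope) indices are i = 4, i = 3, i = 2, i = 1, i = 0.
Intersections between consecutive envelope lines give the roots: for adjacent envelope indices i < j the intersection is x = (a_i − a_j) / (j − i). Reading off the sorted break points: {-2, 2, 3, 6}.
Verification: at each break x_0, at least two indices attain the minimum of min_i(a_i + i · x_0).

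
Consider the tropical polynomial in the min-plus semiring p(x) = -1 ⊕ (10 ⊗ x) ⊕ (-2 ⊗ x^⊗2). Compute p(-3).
p(-3) = -8

A tropical monomial a ⊗ x^⊗i evaluates to a + i · x. Evaluating each term at x = -3:
  Term 0 contributes -1 + 0 · -3 = -1
  Term 1 contributes 10 + 1 · -3 = 7
  Term 2 contributes -2 + 2 · -3 = -8
p(-3) = ⊕ of these = min[-1, 7, -8] = -8.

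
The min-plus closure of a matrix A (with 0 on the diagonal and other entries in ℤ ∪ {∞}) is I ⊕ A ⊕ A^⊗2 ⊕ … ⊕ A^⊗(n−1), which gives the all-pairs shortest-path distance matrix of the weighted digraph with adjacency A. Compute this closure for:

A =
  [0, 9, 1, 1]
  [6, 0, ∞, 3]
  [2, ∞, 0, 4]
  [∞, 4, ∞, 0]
Closure =
  [0, 5, 1, 1]
  [6, 0, 7, 3]
  [2, 7, 0, 3]
  [10, 4, 11, 0]

This is the Floyd-Warshall all-pairs shortest-path computation. For each intermediate vertex k = 0, 1, …, 3, update dist[i][j] ← min(dist[i][j], dist[i][k] + dist[k][j]). The final matrix gives, for each (i, j), the minimum total weight of any directed path from i to j (possibly empty when i = j).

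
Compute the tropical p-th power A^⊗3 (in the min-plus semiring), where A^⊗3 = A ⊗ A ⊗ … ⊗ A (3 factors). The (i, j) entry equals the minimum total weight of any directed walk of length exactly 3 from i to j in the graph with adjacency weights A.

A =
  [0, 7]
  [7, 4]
A^⊗3 =
  [0, 7]
  [7, 12]

Each entry (A^⊗3)_ij equals the minimum over all length-3 walks i = v_0 → v_1 → … → v_3 = j of Σ_t A[v_t][v_{t+1}]. For example, for (i, j) = (0, 1) we minimise over 4 possible intermediate vertex sequences; the minimum is 7, attained along the walk 0 → 0 → 0 → 1.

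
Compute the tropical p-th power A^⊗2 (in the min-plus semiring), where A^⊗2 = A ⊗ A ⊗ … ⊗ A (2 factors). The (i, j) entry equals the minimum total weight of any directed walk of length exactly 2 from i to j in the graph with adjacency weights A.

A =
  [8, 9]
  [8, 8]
A^⊗2 =
  [16, 17]
  [16, 16]

Each entry (A^⊗2)_ij equals the minimum over all length-2 walks i = v_0 → v_1 → … → v_2 = j of Σ_t A[v_t][v_{t+1}]. For example, for (i, j) = (0, 1) we minimise over 2 possible intermediate vertex sequences; the minimum is 17, attained along the walk 0 → 0 → 1.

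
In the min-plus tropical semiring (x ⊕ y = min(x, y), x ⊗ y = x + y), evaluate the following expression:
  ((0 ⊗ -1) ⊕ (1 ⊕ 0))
((0 ⊗ -1) ⊕ (1 ⊕ 0)) = -1

Expand innermost to outermost. Recall ⊕ takes the minimum of its arguments and ⊗ takes their sum. Working out the expression ((0 ⊗ -1) ⊕ (1 ⊕ 0)) gives -1.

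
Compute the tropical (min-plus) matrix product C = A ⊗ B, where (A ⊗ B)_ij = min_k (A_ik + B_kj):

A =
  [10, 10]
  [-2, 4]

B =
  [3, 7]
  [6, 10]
A ⊗ B =
  [13, 17]
  [1, 5]

Apply the min-plus product entry-by-entry:
  C[0][0] = min over k of (A[0][0] + B[0][0] = 10 + 3 = 13, A[0][1] + B[1][0] = 10 + 6 = 16) = 13 (attained at k = 0)
  C[0][1] = min over k of (A[0][0] + B[0][1] = 10 + 7 = 17, A[0][1] + B[1][1] = 10 + 10 = 20) = 17 (attained at k = 0)
  C[1][0] = min over k of (A[1][0] + B[0][0] = -2 + 3 = 1, A[1][1] + B[1][0] = 4 + 6 = 10) = 1 (attained at k = 0)
  C[1][1] = min over k of (A[1][0] + B[0][1] = -2 + 7 = 5, A[1][1] + B[1][1] = 4 + 10 = 14) = 5 (attained at k = 0)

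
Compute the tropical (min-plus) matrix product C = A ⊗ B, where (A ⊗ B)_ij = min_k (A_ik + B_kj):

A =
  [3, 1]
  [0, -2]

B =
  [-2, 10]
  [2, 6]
A ⊗ B =
  [1, 7]
  [-2, 4]

Apply the min-plus product entry-by-entry:
  C[0][0] = min over k of (A[0][0] + B[0][0] = 3 + -2 = 1, A[0][1] + B[1][0] = 1 + 2 = 3) = 1 (attained at k = 0)
  C[0][1] = min over k of (A[0][0] + B[0][1] = 3 + 10 = 13, A[0][1] + B[1][1] = 1 + 6 = 7) = 7 (attained at k = 1)
  C[1][0] = min over k of (A[1][0] + B[0][0] = 0 + -2 = -2, A[1][1] + B[1][0] = -2 + 2 = 0) = -2 (attained at k = 0)
  C[1][1] = min over k of (A[1][0] + B[0][1] = 0 + 10 = 10, A[1][1] + B[1][1] = -2 + 6 = 4) = 4 (attained at k = 1)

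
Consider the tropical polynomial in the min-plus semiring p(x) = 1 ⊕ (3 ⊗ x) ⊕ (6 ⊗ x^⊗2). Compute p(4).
p(4) = 1

A tropical monomial a ⊗ x^⊗i evaluates to a + i · x. Evaluating each term at x = 4:
  Term 0 contributes 1 + 0 · 4 = 1
  Term 1 contributes 3 + 1 · 4 = 7
  Term 2 contributes 6 + 2 · 4 = 14
p(4) = ⊕ of these = min[1, 7, 14] = 1.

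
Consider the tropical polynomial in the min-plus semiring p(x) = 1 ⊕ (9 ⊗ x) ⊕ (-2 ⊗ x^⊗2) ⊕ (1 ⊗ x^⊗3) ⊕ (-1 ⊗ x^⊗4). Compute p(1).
p(1) = 0

A tropical monomial a ⊗ x^⊗i evaluates to a + i · x. Evaluating each term at x = 1:
  Term 0 contributes 1 + 0 · 1 = 1
  Term 1 contributes 9 + 1 · 1 = 10
  Term 2 contributes -2 + 2 · 1 = 0
  Term 3 contributes 1 + 3 · 1 = 4
  Term 4 contributes -1 + 4 · 1 = 3
p(1) = ⊕ of these = min[1, 10, 0, 4, 3] = 0.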